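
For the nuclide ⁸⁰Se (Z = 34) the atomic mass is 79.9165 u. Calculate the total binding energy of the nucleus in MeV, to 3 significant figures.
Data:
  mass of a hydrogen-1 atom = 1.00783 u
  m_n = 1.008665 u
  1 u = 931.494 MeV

697 MeV

Σm = 34·m(¹H) + 46·m_n = 34.26622 + 46.398590 = 80.664810 u
Δm = 80.664810 − 79.9165 = 0.748310 u
Binding energy = Δm·c² = 0.748310 × 931.494 MeV/u = 697.046 MeV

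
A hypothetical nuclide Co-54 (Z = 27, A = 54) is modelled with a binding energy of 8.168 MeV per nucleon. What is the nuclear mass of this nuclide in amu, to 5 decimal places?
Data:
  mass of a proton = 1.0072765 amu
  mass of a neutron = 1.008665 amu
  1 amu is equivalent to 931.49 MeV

Total binding energy = 54 × 8.168 = 441.072 MeV
Mass defect = 441.072 MeV / (931.49 MeV/amu) = 0.4735123 amu
Constituent mass = 27(1.0072765) + 27(1.008665) = 54.4304205 amu
Nuclear mass = 54.4304205 − 0.4735123 = 53.9569082 amu ≈ 53.95691 amu (to 5 decimal places)

53.95691 amu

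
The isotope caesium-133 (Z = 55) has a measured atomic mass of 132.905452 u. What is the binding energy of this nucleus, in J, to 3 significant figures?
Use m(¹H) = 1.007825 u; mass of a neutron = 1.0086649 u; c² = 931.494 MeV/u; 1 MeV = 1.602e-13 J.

1.79e-10 J

Z = 55, so N = A − Z = 133 − 55 = 78.
Total constituent mass: 55 × 1.007825 + 78 × 1.0086649 = 134.1062372 u
The mass defect is 134.1062372 − 132.905452 = 1.2007852 u.
E_B = 1.2007852 × 931.494 = 1118.52 MeV
In joules: 1118.52 MeV × 1.602e-13 J/MeV = 1.7919e-10 J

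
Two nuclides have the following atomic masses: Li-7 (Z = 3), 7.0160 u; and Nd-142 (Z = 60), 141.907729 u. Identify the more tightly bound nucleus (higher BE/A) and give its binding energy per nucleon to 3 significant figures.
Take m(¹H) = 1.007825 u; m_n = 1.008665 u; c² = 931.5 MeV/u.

Nd-142; 8.35 MeV/nucleon

Li-7: Σm = 3(1.007825) + 4(1.008665) = 7.058135 u; Δm = 0.042135 u; E_B = 39.249 MeV; E_B/A = 5.607 MeV
Nd-142: Σm = 60(1.007825) + 82(1.008665) = 143.180030 u; Δm = 1.272301 u; E_B = 1185.1 MeV; E_B/A = 8.346 MeV
Nd-142 has the higher binding energy per nucleon, so it is the more tightly bound nucleus.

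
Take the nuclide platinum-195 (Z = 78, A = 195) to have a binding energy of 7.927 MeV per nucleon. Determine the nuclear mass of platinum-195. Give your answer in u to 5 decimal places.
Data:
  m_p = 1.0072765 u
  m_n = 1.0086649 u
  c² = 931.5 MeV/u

194.92192 u

Total binding energy = 195 × 7.927 = 1545.765 MeV
Mass defect = 1545.765 MeV / (931.5 MeV/u) = 1.6594364 u
Constituent mass = 78(1.0072765) + 117(1.0086649) = 196.5813603 u
Nuclear mass = 196.5813603 − 1.6594364 = 194.9219239 u ≈ 194.92192 u (to 5 decimal places)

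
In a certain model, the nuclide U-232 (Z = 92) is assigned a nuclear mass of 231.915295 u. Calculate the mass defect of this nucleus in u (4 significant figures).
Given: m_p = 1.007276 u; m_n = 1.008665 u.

1.967 u

Mass of separated nucleons = 92(1.007276) + 140(1.008665) = 92.669392 + 141.213100 = 233.882492 u
Mass defect Δm = 233.882492 − 231.915295 = 1.967197 u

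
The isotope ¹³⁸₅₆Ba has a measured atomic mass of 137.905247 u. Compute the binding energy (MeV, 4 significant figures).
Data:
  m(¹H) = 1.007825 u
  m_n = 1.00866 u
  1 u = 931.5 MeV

1158 MeV

Z = 56, so N = A − Z = 138 − 56 = 82.
Total constituent mass: 56 × 1.007825 + 82 × 1.00866 = 139.148320 u
The mass defect is 139.148320 − 137.905247 = 1.243073 u.
E_B = 1.243073 × 931.5 = 1157.92 MeV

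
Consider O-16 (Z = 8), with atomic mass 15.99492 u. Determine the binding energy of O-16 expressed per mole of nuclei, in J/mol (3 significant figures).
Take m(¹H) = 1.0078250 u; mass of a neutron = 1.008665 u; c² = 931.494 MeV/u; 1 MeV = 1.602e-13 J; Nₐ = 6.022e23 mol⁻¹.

1.23e+13 J/mol

Z = 8, so N = A − Z = 16 − 8 = 8.
Σm = 8·m(¹H) + 8·m_n = 8.0626000 + 8.069320 = 16.1319200 u
Δm = 16.1319200 − 15.99492 = 0.1370000 u
E_B = 0.1370000 × 931.494 = 127.615 MeV
Per nucleus in joules: 127.615 MeV × 1.602e-13 J/MeV = 2.0444e-11 J
Per mole: 2.0444e-11 J × 6.022e23 mol⁻¹ = 1.2311e+13 J/mol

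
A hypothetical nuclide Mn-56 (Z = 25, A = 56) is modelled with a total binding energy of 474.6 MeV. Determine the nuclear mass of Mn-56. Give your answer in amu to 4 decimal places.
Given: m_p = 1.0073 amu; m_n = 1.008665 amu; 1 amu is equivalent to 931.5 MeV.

55.9416 amu

Mass defect = 474.6 MeV / (931.5 MeV/amu) = 0.509501 amu
Constituent mass = 25(1.0073) + 31(1.008665) = 56.451115 amu
Nuclear mass = 56.451115 − 0.509501 = 55.941614 amu ≈ 55.9416 amu (to 4 decimal places)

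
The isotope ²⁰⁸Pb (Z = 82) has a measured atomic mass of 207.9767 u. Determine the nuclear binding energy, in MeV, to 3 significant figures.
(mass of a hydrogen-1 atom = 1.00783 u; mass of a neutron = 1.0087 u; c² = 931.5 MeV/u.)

1640 MeV

The nucleus contains 82 protons and 208 − 82 = 126 neutrons.
Σm = 82·m(¹H) + 126·m_n = 82.64206 + 127.0962 = 209.73826 u
The mass defect is 209.73826 − 207.9767 = 1.76156 u.
Converting to energy: 1.76156 u × 931.5 MeV/u = 1640.89 MeV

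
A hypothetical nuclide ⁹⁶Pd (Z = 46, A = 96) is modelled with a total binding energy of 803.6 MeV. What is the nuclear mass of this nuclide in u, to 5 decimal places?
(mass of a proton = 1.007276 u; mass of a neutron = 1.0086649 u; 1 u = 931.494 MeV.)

Mass defect = 803.6 MeV / (931.494 MeV/u) = 0.8627001 u
Constituent mass = 46(1.007276) + 50(1.0086649) = 96.7679410 u
Nuclear mass = 96.7679410 − 0.8627001 = 95.9052409 u ≈ 95.90524 u (to 5 decimal places)

95.90524 u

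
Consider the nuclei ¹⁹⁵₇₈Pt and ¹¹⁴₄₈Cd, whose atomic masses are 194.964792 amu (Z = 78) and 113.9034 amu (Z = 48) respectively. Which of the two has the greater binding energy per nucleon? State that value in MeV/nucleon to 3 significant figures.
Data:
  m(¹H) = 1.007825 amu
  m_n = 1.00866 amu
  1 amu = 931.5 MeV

¹¹⁴₄₈Cd; 8.53 MeV/nucleon

¹⁹⁵₇₈Pt: Σm = 78(1.007825) + 117(1.00866) = 196.623570 amu; Δm = 1.658778 amu; E_B = 1545.2 MeV; E_B/A = 7.924 MeV
¹¹⁴₄₈Cd: Σm = 48(1.007825) + 66(1.00866) = 114.947160 amu; Δm = 1.043760 amu; E_B = 972.26 MeV; E_B/A = 8.529 MeV
¹¹⁴₄₈Cd has the higher binding energy per nucleon, so it is the more tightly bound nucleus.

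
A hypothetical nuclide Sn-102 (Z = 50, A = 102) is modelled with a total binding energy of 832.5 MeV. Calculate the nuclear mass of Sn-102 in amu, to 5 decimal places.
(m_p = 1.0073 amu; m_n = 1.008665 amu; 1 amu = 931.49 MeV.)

101.92185 amu

Mass defect = 832.5 MeV / (931.49 MeV/amu) = 0.8937294 amu
Constituent mass = 50(1.0073) + 52(1.008665) = 102.815580 amu
Nuclear mass = 102.815580 − 0.8937294 = 101.9218506 amu ≈ 101.92185 amu (to 5 decimal places)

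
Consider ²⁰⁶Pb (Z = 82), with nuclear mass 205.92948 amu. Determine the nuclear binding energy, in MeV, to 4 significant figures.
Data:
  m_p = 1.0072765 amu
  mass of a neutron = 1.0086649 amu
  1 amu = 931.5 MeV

Mass of separated nucleons = 82(1.0072765) + 124(1.0086649) = 82.5966730 + 125.0744476 = 207.6711206 amu
Δm = 207.6711206 − 205.92948 = 1.7416406 amu
Binding energy = Δm·c² = 1.7416406 × 931.5 MeV/amu = 1622.34 MeV

1622 MeV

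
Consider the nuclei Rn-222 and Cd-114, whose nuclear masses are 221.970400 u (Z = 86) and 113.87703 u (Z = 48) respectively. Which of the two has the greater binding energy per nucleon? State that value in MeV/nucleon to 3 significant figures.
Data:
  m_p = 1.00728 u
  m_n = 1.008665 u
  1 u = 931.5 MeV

Cd-114; 8.53 MeV/nucleon

Rn-222: Σm = 86(1.00728) + 136(1.008665) = 223.804520 u; Δm = 1.834120 u; E_B = 1708.5 MeV; E_B/A = 7.696 MeV
Cd-114: Σm = 48(1.00728) + 66(1.008665) = 114.921330 u; Δm = 1.044300 u; E_B = 972.77 MeV; E_B/A = 8.533 MeV
Cd-114 has the higher binding energy per nucleon, so it is the more tightly bound nucleus.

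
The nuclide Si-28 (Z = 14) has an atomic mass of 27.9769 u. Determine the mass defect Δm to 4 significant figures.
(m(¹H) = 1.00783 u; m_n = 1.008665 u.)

Z = 14, so N = A − Z = 28 − 14 = 14.
Total constituent mass: 14 × 1.00783 + 14 × 1.008665 = 28.230930 u
The mass defect is 28.230930 − 27.9769 = 0.254030 u.

0.2540 u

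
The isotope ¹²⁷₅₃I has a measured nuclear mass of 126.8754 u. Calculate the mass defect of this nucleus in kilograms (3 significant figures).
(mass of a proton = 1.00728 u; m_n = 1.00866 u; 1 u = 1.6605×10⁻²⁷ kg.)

Σm = 53·m_p + 74·m_n = 53.38584 + 74.64084 = 128.02668 u
Δm = 128.02668 − 126.8754 = 1.15128 u
In SI units: 1.15128 u × 1.6605×10⁻²⁷ kg/u = 1.9117e-27 kg

1.91e-27 kg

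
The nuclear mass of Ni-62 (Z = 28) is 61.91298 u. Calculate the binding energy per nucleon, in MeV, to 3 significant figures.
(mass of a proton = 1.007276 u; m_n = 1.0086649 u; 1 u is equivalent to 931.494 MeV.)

8.79 MeV/nucleon

Σm = 28·m_p + 34·m_n = 28.203728 + 34.2946066 = 62.4983346 u
The mass defect is 62.4983346 − 61.91298 = 0.5853546 u.
Binding energy = Δm·c² = 0.5853546 × 931.494 MeV/u = 545.254 MeV
Per nucleon: 545.254 / 62 = 8.794 MeV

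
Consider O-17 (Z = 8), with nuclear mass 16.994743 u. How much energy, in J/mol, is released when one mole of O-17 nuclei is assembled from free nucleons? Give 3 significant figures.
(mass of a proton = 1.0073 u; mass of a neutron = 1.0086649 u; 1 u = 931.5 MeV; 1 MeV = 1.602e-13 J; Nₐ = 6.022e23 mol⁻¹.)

1.27e+13 J/mol

Z = 8, so N = A − Z = 17 − 8 = 9.
Mass of separated nucleons = 8(1.0073) + 9(1.0086649) = 8.0584 + 9.0779841 = 17.1363841 u
The mass defect is 17.1363841 − 16.994743 = 0.1416411 u.
E_B = 0.1416411 × 931.5 = 131.939 MeV
Per nucleus in joules: 131.939 MeV × 1.602e-13 J/MeV = 2.1137e-11 J
Per mole: 2.1137e-11 J × 6.022e23 mol⁻¹ = 1.2729e+13 J/mol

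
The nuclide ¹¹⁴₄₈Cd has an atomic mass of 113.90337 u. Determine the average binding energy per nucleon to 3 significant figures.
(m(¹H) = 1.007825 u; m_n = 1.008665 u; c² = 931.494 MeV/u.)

The nucleus contains 48 protons and 114 − 48 = 66 neutrons.
Σm = 48·m(¹H) + 66·m_n = 48.375600 + 66.571890 = 114.947490 u
Mass defect Δm = 114.947490 − 113.90337 = 1.044120 u
E_B = 1.044120 × 931.494 = 972.592 MeV
Per nucleon: 972.592 / 114 = 8.532 MeV

8.53 MeV/nucleon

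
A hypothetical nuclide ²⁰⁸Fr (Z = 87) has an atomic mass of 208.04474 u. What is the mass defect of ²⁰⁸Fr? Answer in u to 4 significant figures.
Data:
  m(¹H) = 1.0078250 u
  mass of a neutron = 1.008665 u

1.685 u

Total constituent mass: 87 × 1.0078250 + 121 × 1.008665 = 209.7292400 u
The mass defect is 209.7292400 − 208.04474 = 1.6845000 u.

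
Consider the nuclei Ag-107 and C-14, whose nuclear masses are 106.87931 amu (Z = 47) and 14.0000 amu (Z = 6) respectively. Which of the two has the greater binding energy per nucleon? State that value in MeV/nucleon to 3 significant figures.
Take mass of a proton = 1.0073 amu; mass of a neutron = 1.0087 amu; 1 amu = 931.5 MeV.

Ag-107: Σm = 47(1.0073) + 60(1.0087) = 107.8651 amu; Δm = 0.98579 amu; E_B = 918.26 MeV; E_B/A = 8.582 MeV
C-14: Σm = 6(1.0073) + 8(1.0087) = 14.1134 amu; Δm = 0.1134 amu; E_B = 105.63 MeV; E_B/A = 7.545 MeV
Ag-107 has the higher binding energy per nucleon, so it is the more tightly bound nucleus.

Ag-107; 8.58 MeV/nucleon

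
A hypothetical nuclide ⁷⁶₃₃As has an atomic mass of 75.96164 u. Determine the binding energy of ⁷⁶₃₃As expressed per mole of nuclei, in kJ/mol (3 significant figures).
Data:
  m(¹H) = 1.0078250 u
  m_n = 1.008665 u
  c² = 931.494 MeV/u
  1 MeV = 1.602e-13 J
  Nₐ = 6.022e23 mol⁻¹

Total constituent mass: 33 × 1.0078250 + 43 × 1.008665 = 76.6308200 u
The mass defect is 76.6308200 − 75.96164 = 0.6691800 u.
E_B = 0.6691800 × 931.494 = 623.337 MeV
Per nucleus in joules: 623.337 MeV × 1.602e-13 J/MeV = 9.9859e-11 J
Per mole: 9.9859e-11 J × 6.022e23 mol⁻¹ = 6.0135e+13 J/mol

6.01e+10 kJ/mol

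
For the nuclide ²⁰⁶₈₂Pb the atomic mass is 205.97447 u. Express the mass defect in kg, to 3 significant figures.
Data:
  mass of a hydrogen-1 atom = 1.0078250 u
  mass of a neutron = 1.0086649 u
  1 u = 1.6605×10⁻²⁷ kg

The nucleus contains 82 protons and 206 − 82 = 124 neutrons.
Mass of separated nucleons = 82(1.0078250) + 124(1.0086649) = 82.6416500 + 125.0744476 = 207.7160976 u
Mass defect Δm = 207.7160976 − 205.97447 = 1.7416276 u
In SI units: 1.7416276 u × 1.6605×10⁻²⁷ kg/u = 2.8920e-27 kg

2.89e-27 kg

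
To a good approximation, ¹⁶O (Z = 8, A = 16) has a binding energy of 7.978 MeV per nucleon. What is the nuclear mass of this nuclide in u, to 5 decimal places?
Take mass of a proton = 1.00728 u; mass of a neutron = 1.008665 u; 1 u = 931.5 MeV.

15.99053 u

Total binding energy = 16 × 7.978 = 127.648 MeV
Mass defect = 127.648 MeV / (931.5 MeV/u) = 0.1370349 u
Constituent mass = 8(1.00728) + 8(1.008665) = 16.127560 u
Nuclear mass = 16.127560 − 0.1370349 = 15.9905251 u ≈ 15.99053 u (to 5 decimal places)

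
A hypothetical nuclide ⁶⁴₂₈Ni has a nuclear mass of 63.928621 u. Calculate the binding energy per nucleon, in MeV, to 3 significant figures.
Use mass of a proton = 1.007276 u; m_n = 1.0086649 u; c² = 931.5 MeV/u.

Σm = 28·m_p + 36·m_n = 28.203728 + 36.3119364 = 64.5156644 u
Δm = 64.5156644 − 63.928621 = 0.5870434 u
E_B = 0.5870434 × 931.5 = 546.831 MeV
Dividing by A = 64 gives 8.544 MeV per nucleon.

8.54 MeV/nucleon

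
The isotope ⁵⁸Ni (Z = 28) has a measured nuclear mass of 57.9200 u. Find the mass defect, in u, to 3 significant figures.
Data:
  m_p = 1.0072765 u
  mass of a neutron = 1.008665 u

0.544 u

Total constituent mass: 28 × 1.0072765 + 30 × 1.008665 = 58.4636920 u
The mass defect is 58.4636920 − 57.9200 = 0.5436920 u.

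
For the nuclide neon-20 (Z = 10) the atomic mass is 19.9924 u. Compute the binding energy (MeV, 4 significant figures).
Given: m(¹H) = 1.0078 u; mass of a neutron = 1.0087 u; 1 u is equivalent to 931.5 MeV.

Σm = 10·m(¹H) + 10·m_n = 10.0780 + 10.0870 = 20.1650 u
The mass defect is 20.1650 − 19.9924 = 0.1726 u.
Converting to energy: 0.1726 u × 931.5 MeV/u = 160.777 MeV

160.8 MeV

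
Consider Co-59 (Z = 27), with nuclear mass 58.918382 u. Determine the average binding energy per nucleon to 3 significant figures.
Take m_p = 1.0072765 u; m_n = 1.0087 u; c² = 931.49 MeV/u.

8.79 MeV/nucleon

The nucleus contains 27 protons and 59 − 27 = 32 neutrons.
Σm = 27·m_p + 32·m_n = 27.1964655 + 32.2784 = 59.4748655 u
The mass defect is 59.4748655 − 58.918382 = 0.5564835 u.
Converting to energy: 0.5564835 u × 931.49 MeV/u = 518.359 MeV
Per nucleon: 518.359 / 59 = 8.786 MeV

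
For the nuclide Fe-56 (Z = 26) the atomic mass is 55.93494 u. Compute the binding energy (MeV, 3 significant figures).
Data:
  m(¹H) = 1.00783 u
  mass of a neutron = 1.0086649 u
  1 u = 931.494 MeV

492 MeV

Mass of separated nucleons = 26(1.00783) + 30(1.0086649) = 26.20358 + 30.2599470 = 56.4635270 u
Mass defect Δm = 56.4635270 − 55.93494 = 0.5285870 u
Converting to energy: 0.5285870 u × 931.494 MeV/u = 492.376 MeV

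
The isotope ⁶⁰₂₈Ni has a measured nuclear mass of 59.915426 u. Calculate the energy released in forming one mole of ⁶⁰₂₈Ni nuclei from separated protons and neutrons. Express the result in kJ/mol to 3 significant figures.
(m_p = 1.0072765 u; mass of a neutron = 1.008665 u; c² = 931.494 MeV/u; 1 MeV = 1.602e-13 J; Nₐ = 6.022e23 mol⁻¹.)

With 28 protons and 32 neutrons (A = 60):
Total constituent mass: 28 × 1.0072765 + 32 × 1.008665 = 60.4810220 u
Mass defect Δm = 60.4810220 − 59.915426 = 0.5655960 u
Converting to energy: 0.5655960 u × 931.494 MeV/u = 526.849 MeV
Per nucleus in joules: 526.849 MeV × 1.602e-13 J/MeV = 8.4401e-11 J
Per mole: 8.4401e-11 J × 6.022e23 mol⁻¹ = 5.0826e+13 J/mol

5.08e+10 kJ/mol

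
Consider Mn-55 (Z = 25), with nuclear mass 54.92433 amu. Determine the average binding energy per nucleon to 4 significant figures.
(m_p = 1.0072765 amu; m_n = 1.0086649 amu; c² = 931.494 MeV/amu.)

8.765 MeV/nucleon

Z = 25, so N = A − Z = 55 − 25 = 30.
Σm = 25·m_p + 30·m_n = 25.1819125 + 30.2599470 = 55.4418595 amu
Δm = 55.4418595 − 54.92433 = 0.5175295 amu
Converting to energy: 0.5175295 amu × 931.494 MeV/amu = 482.076 MeV
Per nucleon: 482.076 / 55 = 8.765 MeV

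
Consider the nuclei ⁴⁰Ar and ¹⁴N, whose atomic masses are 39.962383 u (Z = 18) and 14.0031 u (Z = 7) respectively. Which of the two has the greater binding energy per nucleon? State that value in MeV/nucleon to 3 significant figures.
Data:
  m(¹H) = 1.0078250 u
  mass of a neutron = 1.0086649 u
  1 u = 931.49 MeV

⁴⁰Ar; 8.60 MeV/nucleon

⁴⁰Ar: Σm = 18(1.0078250) + 22(1.0086649) = 40.3314778 u; Δm = 0.3690948 u; E_B = 343.81 MeV; E_B/A = 8.595 MeV
¹⁴N: Σm = 7(1.0078250) + 7(1.0086649) = 14.1154293 u; Δm = 0.1123293 u; E_B = 104.63 MeV; E_B/A = 7.474 MeV
⁴⁰Ar has the higher binding energy per nucleon, so it is the more tightly bound nucleus.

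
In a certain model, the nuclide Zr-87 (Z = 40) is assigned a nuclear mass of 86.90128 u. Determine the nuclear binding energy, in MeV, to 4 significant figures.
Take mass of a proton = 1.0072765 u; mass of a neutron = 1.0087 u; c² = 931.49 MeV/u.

744.0 MeV

The nucleus contains 40 protons and 87 − 40 = 47 neutrons.
Σm = 40·m_p + 47·m_n = 40.2910600 + 47.4089 = 87.6999600 u
Mass defect Δm = 87.6999600 − 86.90128 = 0.7986800 u
E_B = 0.7986800 × 931.49 = 743.962 MeV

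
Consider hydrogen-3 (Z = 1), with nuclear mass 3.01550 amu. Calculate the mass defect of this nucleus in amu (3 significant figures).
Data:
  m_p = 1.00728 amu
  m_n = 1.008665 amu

0.00911 amu

Z = 1, so N = A − Z = 3 − 1 = 2.
Mass of separated nucleons = 1(1.00728) + 2(1.008665) = 1.00728 + 2.017330 = 3.024610 amu
Δm = 3.024610 − 3.01550 = 0.009110 amu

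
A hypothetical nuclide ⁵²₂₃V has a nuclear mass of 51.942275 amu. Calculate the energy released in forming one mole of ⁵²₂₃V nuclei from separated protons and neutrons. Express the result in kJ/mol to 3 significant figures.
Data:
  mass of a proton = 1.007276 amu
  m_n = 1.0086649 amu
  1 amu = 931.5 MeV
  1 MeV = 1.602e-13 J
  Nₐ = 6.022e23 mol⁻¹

Z = 23, so N = A − Z = 52 − 23 = 29.
Σm = 23·m_p + 29·m_n = 23.167348 + 29.2512821 = 52.4186301 amu
Δm = 52.4186301 − 51.942275 = 0.4763551 amu
E_B = 0.4763551 × 931.5 = 443.725 MeV
Per nucleus in joules: 443.725 MeV × 1.602e-13 J/MeV = 7.1085e-11 J
Per mole: 7.1085e-11 J × 6.022e23 mol⁻¹ = 4.2807e+13 J/mol

4.28e+10 kJ/mol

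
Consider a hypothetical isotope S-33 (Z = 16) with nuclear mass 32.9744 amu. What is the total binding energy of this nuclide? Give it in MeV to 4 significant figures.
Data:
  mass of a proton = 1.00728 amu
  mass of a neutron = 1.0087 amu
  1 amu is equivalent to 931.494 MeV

The nucleus contains 16 protons and 33 − 16 = 17 neutrons.
Mass of separated nucleons = 16(1.00728) + 17(1.0087) = 16.11648 + 17.1479 = 33.26438 amu
Mass defect Δm = 33.26438 − 32.9744 = 0.28998 amu
E_B = 0.28998 × 931.494 = 270.115 MeV

270.1 MeV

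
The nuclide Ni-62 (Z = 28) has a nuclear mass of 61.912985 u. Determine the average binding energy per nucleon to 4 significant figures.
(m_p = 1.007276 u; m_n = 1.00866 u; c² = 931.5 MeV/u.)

8.792 MeV/nucleon

Z = 28, so N = A − Z = 62 − 28 = 34.
Σm = 28·m_p + 34·m_n = 28.203728 + 34.29444 = 62.498168 u
Mass defect Δm = 62.498168 − 61.912985 = 0.585183 u
Binding energy = Δm·c² = 0.585183 × 931.5 MeV/u = 545.098 MeV
Per nucleon: 545.098 / 62 = 8.792 MeV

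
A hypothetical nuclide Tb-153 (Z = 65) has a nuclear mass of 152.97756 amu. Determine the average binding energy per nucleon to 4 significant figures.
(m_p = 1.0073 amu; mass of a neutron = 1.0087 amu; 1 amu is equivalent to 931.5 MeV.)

7.687 MeV/nucleon

Total constituent mass: 65 × 1.0073 + 88 × 1.0087 = 154.2401 amu
The mass defect is 154.2401 − 152.97756 = 1.26254 amu.
Converting to energy: 1.26254 amu × 931.5 MeV/amu = 1176.06 MeV
Dividing by A = 153 gives 7.687 MeV per nucleon.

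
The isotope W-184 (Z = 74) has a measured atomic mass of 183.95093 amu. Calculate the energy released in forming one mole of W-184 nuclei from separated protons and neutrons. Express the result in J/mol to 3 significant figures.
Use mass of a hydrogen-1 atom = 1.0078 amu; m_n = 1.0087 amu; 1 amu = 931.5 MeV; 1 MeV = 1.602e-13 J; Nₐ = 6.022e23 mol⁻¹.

Z = 74, so N = A − Z = 184 − 74 = 110.
Σm = 74·m(¹H) + 110·m_n = 74.5772 + 110.9570 = 185.5342 amu
Mass defect Δm = 185.5342 − 183.95093 = 1.58327 amu
E_B = 1.58327 × 931.5 = 1474.82 MeV
Per nucleus in joules: 1474.82 MeV × 1.602e-13 J/MeV = 2.3627e-10 J
Per mole: 2.3627e-10 J × 6.022e23 mol⁻¹ = 1.4228e+14 J/mol

1.42e+14 J/mol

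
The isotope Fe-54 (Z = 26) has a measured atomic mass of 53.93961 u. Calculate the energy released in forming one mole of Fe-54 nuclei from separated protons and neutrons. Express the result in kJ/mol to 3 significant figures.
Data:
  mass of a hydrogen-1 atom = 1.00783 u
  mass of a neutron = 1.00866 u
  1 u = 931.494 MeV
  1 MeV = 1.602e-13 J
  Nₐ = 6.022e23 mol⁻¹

With 26 protons and 28 neutrons (A = 54):
Mass of separated nucleons = 26(1.00783) + 28(1.00866) = 26.20358 + 28.24248 = 54.44606 u
Δm = 54.44606 − 53.93961 = 0.50645 u
Binding energy = Δm·c² = 0.50645 × 931.494 MeV/u = 471.755 MeV
Per nucleus in joules: 471.755 MeV × 1.602e-13 J/MeV = 7.5575e-11 J
Per mole: 7.5575e-11 J × 6.022e23 mol⁻¹ = 4.5511e+13 J/mol

4.55e+10 kJ/mol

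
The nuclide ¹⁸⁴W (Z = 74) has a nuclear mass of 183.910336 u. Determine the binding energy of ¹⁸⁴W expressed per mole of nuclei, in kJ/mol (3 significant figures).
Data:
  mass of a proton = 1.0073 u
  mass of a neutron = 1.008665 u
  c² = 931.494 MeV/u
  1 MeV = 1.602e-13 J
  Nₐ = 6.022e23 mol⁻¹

The nucleus contains 74 protons and 184 − 74 = 110 neutrons.
Σm = 74·m_p + 110·m_n = 74.5402 + 110.953150 = 185.493350 u
Mass defect Δm = 185.493350 − 183.910336 = 1.583014 u
E_B = 1.583014 × 931.494 = 1474.57 MeV
Per nucleus in joules: 1474.57 MeV × 1.602e-13 J/MeV = 2.3623e-10 J
Per mole: 2.3623e-10 J × 6.022e23 mol⁻¹ = 1.4226e+14 J/mol

1.42e+11 kJ/mol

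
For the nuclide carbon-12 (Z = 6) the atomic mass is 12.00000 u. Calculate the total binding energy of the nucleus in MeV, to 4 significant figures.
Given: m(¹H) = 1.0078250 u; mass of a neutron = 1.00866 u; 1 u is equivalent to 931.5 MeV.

With 6 protons and 6 neutrons (A = 12):
Σm = 6·m(¹H) + 6·m_n = 6.0469500 + 6.05196 = 12.0989100 u
The mass defect is 12.0989100 − 12.00000 = 0.0989100 u.
Binding energy = Δm·c² = 0.0989100 × 931.5 MeV/u = 92.1347 MeV

92.13 MeV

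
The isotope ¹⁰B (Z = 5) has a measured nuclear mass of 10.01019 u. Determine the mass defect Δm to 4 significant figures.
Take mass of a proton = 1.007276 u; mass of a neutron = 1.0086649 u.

0.06951 u

The nucleus contains 5 protons and 10 − 5 = 5 neutrons.
Mass of separated nucleons = 5(1.007276) + 5(1.0086649) = 5.036380 + 5.0433245 = 10.0797045 u
The mass defect is 10.0797045 − 10.01019 = 0.0695145 u.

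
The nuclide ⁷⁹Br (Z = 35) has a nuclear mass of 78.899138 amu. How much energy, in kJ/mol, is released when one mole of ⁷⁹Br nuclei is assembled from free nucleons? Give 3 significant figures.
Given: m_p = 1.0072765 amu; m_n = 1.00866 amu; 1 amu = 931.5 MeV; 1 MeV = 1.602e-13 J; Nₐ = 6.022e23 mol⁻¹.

Σm = 35·m_p + 44·m_n = 35.2546775 + 44.38104 = 79.6357175 amu
Mass defect Δm = 79.6357175 − 78.899138 = 0.7365795 amu
Binding energy = Δm·c² = 0.7365795 × 931.5 MeV/amu = 686.124 MeV
Per nucleus in joules: 686.124 MeV × 1.602e-13 J/MeV = 1.0992e-10 J
Per mole: 1.0992e-10 J × 6.022e23 mol⁻¹ = 6.6194e+13 J/mol

6.62e+10 kJ/mol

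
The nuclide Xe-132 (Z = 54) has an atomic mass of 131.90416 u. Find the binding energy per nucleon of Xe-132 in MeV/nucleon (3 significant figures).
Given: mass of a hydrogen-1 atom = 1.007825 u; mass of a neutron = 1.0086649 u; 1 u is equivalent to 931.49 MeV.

The nucleus contains 54 protons and 132 − 54 = 78 neutrons.
Mass of separated nucleons = 54(1.007825) + 78(1.0086649) = 54.422550 + 78.6758622 = 133.0984122 u
Mass defect Δm = 133.0984122 − 131.90416 = 1.1942522 u
Converting to energy: 1.1942522 u × 931.49 MeV/u = 1112.43 MeV
Dividing by A = 132 gives 8.428 MeV per nucleon.

8.43 MeV/nucleon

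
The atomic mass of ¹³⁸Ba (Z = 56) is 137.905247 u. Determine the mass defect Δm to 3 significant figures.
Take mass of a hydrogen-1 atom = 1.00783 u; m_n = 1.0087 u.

1.25 u

With 56 protons and 82 neutrons (A = 138):
Total constituent mass: 56 × 1.00783 + 82 × 1.0087 = 139.15188 u
The mass defect is 139.15188 − 137.905247 = 1.246633 u.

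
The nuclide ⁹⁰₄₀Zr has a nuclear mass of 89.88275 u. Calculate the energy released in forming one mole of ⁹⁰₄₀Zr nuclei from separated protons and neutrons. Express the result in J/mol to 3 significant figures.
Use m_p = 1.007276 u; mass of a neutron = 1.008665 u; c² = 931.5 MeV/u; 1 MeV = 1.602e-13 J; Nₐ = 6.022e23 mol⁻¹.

7.56e+13 J/mol

Z = 40, so N = A − Z = 90 − 40 = 50.
Total constituent mass: 40 × 1.007276 + 50 × 1.008665 = 90.724290 u
Mass defect Δm = 90.724290 − 89.88275 = 0.841540 u
E_B = 0.841540 × 931.5 = 783.895 MeV
Per nucleus in joules: 783.895 MeV × 1.602e-13 J/MeV = 1.2558e-10 J
Per mole: 1.2558e-10 J × 6.022e23 mol⁻¹ = 7.5624e+13 J/mol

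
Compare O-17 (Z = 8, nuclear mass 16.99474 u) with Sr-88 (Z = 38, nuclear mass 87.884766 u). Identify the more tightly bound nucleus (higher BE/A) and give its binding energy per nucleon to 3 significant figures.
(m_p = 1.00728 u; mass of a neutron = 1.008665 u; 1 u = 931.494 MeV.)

Sr-88; 8.73 MeV/nucleon

O-17: Σm = 8(1.00728) + 9(1.008665) = 17.136225 u; Δm = 0.141485 u; E_B = 131.79 MeV; E_B/A = 7.752 MeV
Sr-88: Σm = 38(1.00728) + 50(1.008665) = 88.709890 u; Δm = 0.825124 u; E_B = 768.60 MeV; E_B/A = 8.734 MeV
Sr-88 has the higher binding energy per nucleon, so it is the more tightly bound nucleus.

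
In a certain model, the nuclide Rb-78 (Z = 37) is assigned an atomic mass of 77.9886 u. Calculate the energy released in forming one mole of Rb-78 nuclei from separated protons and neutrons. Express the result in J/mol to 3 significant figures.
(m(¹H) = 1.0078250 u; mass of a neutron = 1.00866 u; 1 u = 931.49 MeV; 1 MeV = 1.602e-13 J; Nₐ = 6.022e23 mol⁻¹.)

Σm = 37·m(¹H) + 41·m_n = 37.2895250 + 41.35506 = 78.6445850 u
The mass defect is 78.6445850 − 77.9886 = 0.6559850 u.
Converting to energy: 0.6559850 u × 931.49 MeV/u = 611.043 MeV
Per nucleus in joules: 611.043 MeV × 1.602e-13 J/MeV = 9.7889e-11 J
Per mole: 9.7889e-11 J × 6.022e23 mol⁻¹ = 5.8949e+13 J/mol

5.89e+13 J/mol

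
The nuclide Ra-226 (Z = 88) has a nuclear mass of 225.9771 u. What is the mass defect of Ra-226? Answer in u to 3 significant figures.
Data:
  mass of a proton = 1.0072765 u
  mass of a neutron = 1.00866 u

1.86 u

With 88 protons and 138 neutrons (A = 226):
Total constituent mass: 88 × 1.0072765 + 138 × 1.00866 = 227.8354120 u
Δm = 227.8354120 − 225.9771 = 1.8583120 u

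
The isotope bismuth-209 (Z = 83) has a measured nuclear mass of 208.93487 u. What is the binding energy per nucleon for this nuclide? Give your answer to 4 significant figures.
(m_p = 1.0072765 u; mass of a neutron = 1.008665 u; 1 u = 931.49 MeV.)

The nucleus contains 83 protons and 209 − 83 = 126 neutrons.
Σm = 83·m_p + 126·m_n = 83.6039495 + 127.091790 = 210.6957395 u
Δm = 210.6957395 − 208.93487 = 1.7608695 u
Converting to energy: 1.7608695 u × 931.49 MeV/u = 1640.23 MeV
BE/A = 1640.23 MeV / 209 = 7.848 MeV/nucleon

7.848 MeV/nucleon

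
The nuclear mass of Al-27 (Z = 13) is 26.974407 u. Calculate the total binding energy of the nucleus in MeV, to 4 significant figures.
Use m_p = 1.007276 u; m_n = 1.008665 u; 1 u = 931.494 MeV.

Total constituent mass: 13 × 1.007276 + 14 × 1.008665 = 27.215898 u
Δm = 27.215898 − 26.974407 = 0.241491 u
Converting to energy: 0.241491 u × 931.494 MeV/u = 224.947 MeV

224.9 MeV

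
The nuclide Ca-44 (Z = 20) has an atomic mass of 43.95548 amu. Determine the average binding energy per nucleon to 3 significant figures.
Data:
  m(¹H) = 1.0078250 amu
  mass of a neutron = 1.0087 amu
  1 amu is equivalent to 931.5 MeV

The nucleus contains 20 protons and 44 − 20 = 24 neutrons.
Total constituent mass: 20 × 1.0078250 + 24 × 1.0087 = 44.3653000 amu
The mass defect is 44.3653000 − 43.95548 = 0.4098200 amu.
Binding energy = Δm·c² = 0.4098200 × 931.5 MeV/amu = 381.747 MeV
Dividing by A = 44 gives 8.676 MeV per nucleon.

8.68 MeV/nucleon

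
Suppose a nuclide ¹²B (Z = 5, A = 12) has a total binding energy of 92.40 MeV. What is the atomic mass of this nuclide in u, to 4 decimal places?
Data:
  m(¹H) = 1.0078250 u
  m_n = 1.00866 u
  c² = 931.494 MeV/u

Mass defect = 92.40 MeV / (931.494 MeV/u) = 0.0991955 u
Constituent mass = 5(1.0078250) + 7(1.00866) = 12.0997450 u
Atomic mass = 12.0997450 − 0.0991955 = 12.0005495 u ≈ 12.0005 u (to 4 decimal places)

12.0005 u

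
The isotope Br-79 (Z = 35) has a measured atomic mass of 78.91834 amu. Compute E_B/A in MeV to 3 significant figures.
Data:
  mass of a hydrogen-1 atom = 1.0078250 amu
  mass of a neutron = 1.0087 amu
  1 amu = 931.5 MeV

Total constituent mass: 35 × 1.0078250 + 44 × 1.0087 = 79.6566750 amu
Mass defect Δm = 79.6566750 − 78.91834 = 0.7383350 amu
E_B = 0.7383350 × 931.5 = 687.759 MeV
Dividing by A = 79 gives 8.706 MeV per nucleon.

8.71 MeV/nucleon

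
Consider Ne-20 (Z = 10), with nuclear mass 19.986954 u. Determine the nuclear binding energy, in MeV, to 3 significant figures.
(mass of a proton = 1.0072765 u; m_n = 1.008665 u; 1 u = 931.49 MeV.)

Mass of separated nucleons = 10(1.0072765) + 10(1.008665) = 10.0727650 + 10.086650 = 20.1594150 u
Mass defect Δm = 20.1594150 − 19.986954 = 0.1724610 u
Converting to energy: 0.1724610 u × 931.49 MeV/u = 160.646 MeV

161 MeV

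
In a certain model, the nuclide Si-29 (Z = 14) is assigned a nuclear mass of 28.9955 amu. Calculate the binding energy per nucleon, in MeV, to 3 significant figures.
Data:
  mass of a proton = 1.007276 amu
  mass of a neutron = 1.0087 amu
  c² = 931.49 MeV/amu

7.61 MeV/nucleon

Z = 14, so N = A − Z = 29 − 14 = 15.
Mass of separated nucleons = 14(1.007276) + 15(1.0087) = 14.101864 + 15.1305 = 29.232364 amu
The mass defect is 29.232364 − 28.9955 = 0.236864 amu.
E_B = 0.236864 × 931.49 = 220.636 MeV
BE/A = 220.636 MeV / 29 = 7.608 MeV/nucleon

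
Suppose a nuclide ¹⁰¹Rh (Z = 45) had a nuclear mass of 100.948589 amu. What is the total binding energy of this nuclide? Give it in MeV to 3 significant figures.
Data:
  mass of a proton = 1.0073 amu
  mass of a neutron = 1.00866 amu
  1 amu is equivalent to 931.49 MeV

806 MeV

The nucleus contains 45 protons and 101 − 45 = 56 neutrons.
Mass of separated nucleons = 45(1.0073) + 56(1.00866) = 45.3285 + 56.48496 = 101.81346 amu
Mass defect Δm = 101.81346 − 100.948589 = 0.864871 amu
Converting to energy: 0.864871 amu × 931.49 MeV/amu = 805.619 MeV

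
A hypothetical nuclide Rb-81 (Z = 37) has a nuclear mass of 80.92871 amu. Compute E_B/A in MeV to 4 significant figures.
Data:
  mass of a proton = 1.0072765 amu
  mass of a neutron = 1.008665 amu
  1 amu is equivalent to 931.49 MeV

8.300 MeV/nucleon

Z = 37, so N = A − Z = 81 − 37 = 44.
Mass of separated nucleons = 37(1.0072765) + 44(1.008665) = 37.2692305 + 44.381260 = 81.6504905 amu
Δm = 81.6504905 − 80.92871 = 0.7217805 amu
E_B = 0.7217805 × 931.49 = 672.331 MeV
Per nucleon: 672.331 / 81 = 8.300 MeV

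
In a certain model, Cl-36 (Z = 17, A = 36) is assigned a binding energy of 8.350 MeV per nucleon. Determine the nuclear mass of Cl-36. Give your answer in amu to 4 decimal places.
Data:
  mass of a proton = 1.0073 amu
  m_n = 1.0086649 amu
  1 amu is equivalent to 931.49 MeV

Total binding energy = 36 × 8.350 = 300.600 MeV
Mass defect = 300.600 MeV / (931.49 MeV/amu) = 0.322709 amu
Constituent mass = 17(1.0073) + 19(1.0086649) = 36.2887331 amu
Nuclear mass = 36.2887331 − 0.322709 = 35.9660241 amu ≈ 35.9660 amu (to 4 decimal places)

35.9660 amu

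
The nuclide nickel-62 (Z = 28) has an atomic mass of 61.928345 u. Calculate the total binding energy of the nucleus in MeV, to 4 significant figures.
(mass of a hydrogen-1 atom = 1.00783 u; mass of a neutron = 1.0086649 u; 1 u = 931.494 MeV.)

545.4 MeV

The nucleus contains 28 protons and 62 − 28 = 34 neutrons.
Total constituent mass: 28 × 1.00783 + 34 × 1.0086649 = 62.5138466 u
Mass defect Δm = 62.5138466 − 61.928345 = 0.5855016 u
Binding energy = Δm·c² = 0.5855016 × 931.494 MeV/u = 545.391 MeV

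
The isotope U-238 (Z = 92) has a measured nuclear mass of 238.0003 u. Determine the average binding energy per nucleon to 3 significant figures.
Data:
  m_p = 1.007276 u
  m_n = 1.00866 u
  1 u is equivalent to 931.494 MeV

Mass of separated nucleons = 92(1.007276) + 146(1.00866) = 92.669392 + 147.26436 = 239.933752 u
Mass defect Δm = 239.933752 − 238.0003 = 1.933452 u
Converting to energy: 1.933452 u × 931.494 MeV/u = 1801.00 MeV
Dividing by A = 238 gives 7.567 MeV per nucleon.

7.57 MeV/nucleon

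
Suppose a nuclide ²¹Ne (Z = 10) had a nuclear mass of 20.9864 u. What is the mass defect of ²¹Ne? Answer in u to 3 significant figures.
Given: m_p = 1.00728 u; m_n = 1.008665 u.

0.182 u

The nucleus contains 10 protons and 21 − 10 = 11 neutrons.
Mass of separated nucleons = 10(1.00728) + 11(1.008665) = 10.07280 + 11.095315 = 21.168115 u
The mass defect is 21.168115 − 20.9864 = 0.181715 u.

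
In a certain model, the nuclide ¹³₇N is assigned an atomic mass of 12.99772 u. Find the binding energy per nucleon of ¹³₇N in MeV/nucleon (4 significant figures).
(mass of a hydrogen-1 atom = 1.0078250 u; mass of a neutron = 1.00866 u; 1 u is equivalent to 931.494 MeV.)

Total constituent mass: 7 × 1.0078250 + 6 × 1.00866 = 13.1067350 u
The mass defect is 13.1067350 − 12.99772 = 0.1090150 u.
E_B = 0.1090150 × 931.494 = 101.547 MeV
Dividing by A = 13 gives 7.811 MeV per nucleon.

7.811 MeV/nucleon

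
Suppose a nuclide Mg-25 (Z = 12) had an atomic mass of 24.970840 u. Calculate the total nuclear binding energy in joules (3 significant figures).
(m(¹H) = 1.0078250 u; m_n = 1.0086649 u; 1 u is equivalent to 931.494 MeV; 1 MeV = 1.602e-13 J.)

3.52e-11 J

With 12 protons and 13 neutrons (A = 25):
Σm = 12·m(¹H) + 13·m_n = 12.0939000 + 13.1126437 = 25.2065437 u
Mass defect Δm = 25.2065437 − 24.970840 = 0.2357037 u
Binding energy = Δm·c² = 0.2357037 × 931.494 MeV/u = 219.557 MeV
In joules: 219.557 MeV × 1.602e-13 J/MeV = 3.5173e-11 J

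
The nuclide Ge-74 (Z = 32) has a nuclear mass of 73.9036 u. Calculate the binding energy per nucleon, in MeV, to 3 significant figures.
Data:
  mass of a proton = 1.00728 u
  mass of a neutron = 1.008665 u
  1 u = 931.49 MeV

8.73 MeV/nucleon

Z = 32, so N = A − Z = 74 − 32 = 42.
Σm = 32·m_p + 42·m_n = 32.23296 + 42.363930 = 74.596890 u
Mass defect Δm = 74.596890 − 73.9036 = 0.693290 u
E_B = 0.693290 × 931.49 = 645.793 MeV
BE/A = 645.793 MeV / 74 = 8.727 MeV/nucleon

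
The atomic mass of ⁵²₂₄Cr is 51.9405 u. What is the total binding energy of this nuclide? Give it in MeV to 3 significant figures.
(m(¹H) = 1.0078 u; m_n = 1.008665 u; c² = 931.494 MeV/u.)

Σm = 24·m(¹H) + 28·m_n = 24.1872 + 28.242620 = 52.429820 u
The mass defect is 52.429820 − 51.9405 = 0.489320 u.
Binding energy = Δm·c² = 0.489320 × 931.494 MeV/u = 455.799 MeV

456 MeV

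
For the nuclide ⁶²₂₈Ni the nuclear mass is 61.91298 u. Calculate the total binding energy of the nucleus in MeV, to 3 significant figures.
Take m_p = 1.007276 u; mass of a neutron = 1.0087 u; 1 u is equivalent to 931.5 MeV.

Mass of separated nucleons = 28(1.007276) + 34(1.0087) = 28.203728 + 34.2958 = 62.499528 u
The mass defect is 62.499528 − 61.91298 = 0.586548 u.
E_B = 0.586548 × 931.5 = 546.369 MeV

546 MeV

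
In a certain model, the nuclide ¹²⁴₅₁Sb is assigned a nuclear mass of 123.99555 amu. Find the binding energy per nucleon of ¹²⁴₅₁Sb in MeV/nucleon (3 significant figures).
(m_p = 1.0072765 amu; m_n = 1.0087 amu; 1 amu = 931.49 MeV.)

The nucleus contains 51 protons and 124 − 51 = 73 neutrons.
Σm = 51·m_p + 73·m_n = 51.3711015 + 73.6351 = 125.0062015 amu
The mass defect is 125.0062015 − 123.99555 = 1.0106515 amu.
E_B = 1.0106515 × 931.49 = 941.412 MeV
Dividing by A = 124 gives 7.592 MeV per nucleon.

7.59 MeV/nucleon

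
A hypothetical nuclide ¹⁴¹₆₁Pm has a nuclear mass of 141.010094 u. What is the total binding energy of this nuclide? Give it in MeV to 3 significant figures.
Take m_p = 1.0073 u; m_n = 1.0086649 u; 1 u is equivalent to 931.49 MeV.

Mass of separated nucleons = 61(1.0073) + 80(1.0086649) = 61.4453 + 80.6931920 = 142.1384920 u
Δm = 142.1384920 − 141.010094 = 1.1283980 u
Binding energy = Δm·c² = 1.1283980 × 931.49 MeV/u = 1051.09 MeV

1050 MeV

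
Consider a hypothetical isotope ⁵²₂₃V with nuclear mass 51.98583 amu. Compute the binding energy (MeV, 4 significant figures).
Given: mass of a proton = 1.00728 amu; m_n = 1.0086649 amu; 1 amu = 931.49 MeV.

Σm = 23·m_p + 29·m_n = 23.16744 + 29.2512821 = 52.4187221 amu
Mass defect Δm = 52.4187221 − 51.98583 = 0.4328921 amu
Binding energy = Δm·c² = 0.4328921 × 931.49 MeV/amu = 403.235 MeV

403.2 MeV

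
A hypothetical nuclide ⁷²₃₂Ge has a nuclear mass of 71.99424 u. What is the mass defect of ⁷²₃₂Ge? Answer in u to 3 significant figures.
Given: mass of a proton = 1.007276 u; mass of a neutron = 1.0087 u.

0.587 u

With 32 protons and 40 neutrons (A = 72):
Mass of separated nucleons = 32(1.007276) + 40(1.0087) = 32.232832 + 40.3480 = 72.580832 u
The mass defect is 72.580832 − 71.99424 = 0.586592 u.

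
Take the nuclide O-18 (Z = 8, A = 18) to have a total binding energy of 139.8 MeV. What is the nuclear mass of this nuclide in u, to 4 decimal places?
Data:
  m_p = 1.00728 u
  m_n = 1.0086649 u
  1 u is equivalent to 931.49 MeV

Mass defect = 139.8 MeV / (931.49 MeV/u) = 0.150082 u
Constituent mass = 8(1.00728) + 10(1.0086649) = 18.1448890 u
Nuclear mass = 18.1448890 − 0.150082 = 17.9948070 u ≈ 17.9948 u (to 4 decimal places)

17.9948 u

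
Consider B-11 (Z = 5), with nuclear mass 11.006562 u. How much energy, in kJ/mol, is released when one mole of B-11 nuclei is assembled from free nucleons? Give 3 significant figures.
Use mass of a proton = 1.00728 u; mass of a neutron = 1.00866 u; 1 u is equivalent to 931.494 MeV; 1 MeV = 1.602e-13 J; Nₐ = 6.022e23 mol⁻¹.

7.35e+09 kJ/mol

Z = 5, so N = A − Z = 11 − 5 = 6.
Σm = 5·m_p + 6·m_n = 5.03640 + 6.05196 = 11.08836 u
Δm = 11.08836 − 11.006562 = 0.081798 u
Converting to energy: 0.081798 u × 931.494 MeV/u = 76.1943 MeV
Per nucleus in joules: 76.1943 MeV × 1.602e-13 J/MeV = 1.2206e-11 J
Per mole: 1.2206e-11 J × 6.022e23 mol⁻¹ = 7.3505e+12 J/mol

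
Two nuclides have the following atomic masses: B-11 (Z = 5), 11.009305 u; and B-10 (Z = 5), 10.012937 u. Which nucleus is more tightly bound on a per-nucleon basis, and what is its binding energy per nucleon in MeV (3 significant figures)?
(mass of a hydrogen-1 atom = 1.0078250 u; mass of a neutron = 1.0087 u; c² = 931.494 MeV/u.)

B-11: Σm = 5(1.0078250) + 6(1.0087) = 11.0913250 u; Δm = 0.0820200 u; E_B = 76.401 MeV; E_B/A = 6.946 MeV
B-10: Σm = 5(1.0078250) + 5(1.0087) = 10.0826250 u; Δm = 0.0696880 u; E_B = 64.914 MeV; E_B/A = 6.491 MeV
B-11 has the higher binding energy per nucleon, so it is the more tightly bound nucleus.

B-11; 6.95 MeV/nucleon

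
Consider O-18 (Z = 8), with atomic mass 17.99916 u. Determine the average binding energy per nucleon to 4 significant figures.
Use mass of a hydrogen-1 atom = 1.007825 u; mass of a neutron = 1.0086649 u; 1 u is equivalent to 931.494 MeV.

Σm = 8·m(¹H) + 10·m_n = 8.062600 + 10.0866490 = 18.1492490 u
Δm = 18.1492490 − 17.99916 = 0.1500890 u
E_B = 0.1500890 × 931.494 = 139.807 MeV
BE/A = 139.807 MeV / 18 = 7.767 MeV/nucleon

7.767 MeV/nucleon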